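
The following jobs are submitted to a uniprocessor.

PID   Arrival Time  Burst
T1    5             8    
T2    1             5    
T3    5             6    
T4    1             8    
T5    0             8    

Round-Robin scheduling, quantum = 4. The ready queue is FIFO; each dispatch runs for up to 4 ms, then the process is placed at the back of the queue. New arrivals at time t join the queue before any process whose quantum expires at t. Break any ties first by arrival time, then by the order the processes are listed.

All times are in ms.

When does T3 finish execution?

35

Gantt: | T5 0-4 | T2 4-8 | T4 8-12 | T5 12-16 | T1 16-20 | T3 20-24 | T2 24-25 | T4 25-29 | T1 29-33 | T3 33-35 |
Completion: T1=33  T2=25  T3=35  T4=29  T5=16
Turnaround (C−A): T1=28  T2=24  T3=30  T4=28  T5=16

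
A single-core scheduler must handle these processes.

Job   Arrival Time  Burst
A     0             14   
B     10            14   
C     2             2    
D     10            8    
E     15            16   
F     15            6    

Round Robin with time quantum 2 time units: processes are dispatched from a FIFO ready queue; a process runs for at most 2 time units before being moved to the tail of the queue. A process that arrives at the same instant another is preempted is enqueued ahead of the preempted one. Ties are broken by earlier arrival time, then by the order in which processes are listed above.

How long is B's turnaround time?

Gantt: | A 0-2 | C 2-4 | A 4-10 | B 10-12 | D 12-14 | A 14-16 | B 16-18 | D 18-20 | E 20-22 | F 22-24 | A 24-26 | B 26-28 | D 28-30 | E 30-32 | F 32-34 | A 34-36 | B 36-38 | D 38-40 | E 40-42 | F 42-44 | B 44-46 | E 46-48 | B 48-50 | E 50-52 | B 52-54 | E 54-60 |
Completion: A=36  B=54  C=4  D=40  E=60  F=44
Turnaround (C−A): A=36  B=44  C=2  D=30  E=45  F=29
Turnaround(B) = completion − arrival = 54 − 10 = 44

44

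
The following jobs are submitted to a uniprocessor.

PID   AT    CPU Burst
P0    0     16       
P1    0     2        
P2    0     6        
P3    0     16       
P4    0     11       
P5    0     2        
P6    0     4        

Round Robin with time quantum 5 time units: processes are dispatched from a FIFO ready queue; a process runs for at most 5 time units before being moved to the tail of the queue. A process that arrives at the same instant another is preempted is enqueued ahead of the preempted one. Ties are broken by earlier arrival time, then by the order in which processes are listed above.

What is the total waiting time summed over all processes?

Schedule: | P0 0-5 | P1 5-7 | P2 7-12 | P3 12-17 | P4 17-22 | P5 22-24 | P6 24-28 | P0 28-33 | P2 33-34 | P3 34-39 | P4 39-44 | P0 44-49 | P3 49-54 | P4 54-55 | P0 55-56 | P3 56-57 |
Completion: P0=56  P1=7  P2=34  P3=57  P4=55  P5=24  P6=28
Turnaround (C−A): P0=56  P1=7  P2=34  P3=57  P4=55  P5=24  P6=28
Waiting = turnaround − burst: P0=40, P1=5, P2=28, P3=41, P4=44, P5=22, P6=24
Total waiting = 40 + 5 + 28 + 41 + 44 + 22 + 24 = 204

204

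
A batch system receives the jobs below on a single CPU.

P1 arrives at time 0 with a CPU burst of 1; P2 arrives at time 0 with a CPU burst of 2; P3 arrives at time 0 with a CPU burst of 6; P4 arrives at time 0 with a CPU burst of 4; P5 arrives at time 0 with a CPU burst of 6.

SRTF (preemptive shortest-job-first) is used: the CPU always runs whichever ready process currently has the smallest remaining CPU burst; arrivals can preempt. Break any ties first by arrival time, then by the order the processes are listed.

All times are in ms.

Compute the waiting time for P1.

Schedule: | P1 0-1 | P2 1-3 | P4 3-7 | P3 7-13 | P5 13-19 |
Completion: P1=1  P2=3  P3=13  P4=7  P5=19
Turnaround (C−A): P1=1  P2=3  P3=13  P4=7  P5=19
Waiting(P1) = turnaround − burst = 1 − 1 = 0

0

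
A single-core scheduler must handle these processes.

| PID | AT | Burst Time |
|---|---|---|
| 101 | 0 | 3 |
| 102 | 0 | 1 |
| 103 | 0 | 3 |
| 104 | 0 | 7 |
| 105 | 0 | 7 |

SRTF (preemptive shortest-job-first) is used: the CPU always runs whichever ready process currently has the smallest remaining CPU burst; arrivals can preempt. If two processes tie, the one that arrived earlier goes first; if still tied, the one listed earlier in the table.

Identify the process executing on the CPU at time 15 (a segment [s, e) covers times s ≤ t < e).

105

Gantt: | 102 0-1 | 101 1-4 | 103 4-7 | 104 7-14 | 105 14-21 |
Completion: 101=4  102=1  103=7  104=14  105=21
Turnaround (C−A): 101=4  102=1  103=7  104=14  105=21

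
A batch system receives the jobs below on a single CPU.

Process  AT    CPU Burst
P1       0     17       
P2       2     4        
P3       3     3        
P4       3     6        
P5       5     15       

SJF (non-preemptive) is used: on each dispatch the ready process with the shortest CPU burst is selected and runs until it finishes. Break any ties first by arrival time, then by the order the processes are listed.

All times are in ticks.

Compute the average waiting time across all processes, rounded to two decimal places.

15.60

Timeline: | P1 0-17 | P3 17-20 | P2 20-24 | P4 24-30 | P5 30-45 |
Completion: P1=17  P2=24  P3=20  P4=30  P5=45
Turnaround (C−A): P1=17  P2=22  P3=17  P4=27  P5=40
Waiting times: P1=0, P2=18, P3=14, P4=21, P5=25
Average waiting = (0+18+14+21+25) / 5 = 78/5 = 15.60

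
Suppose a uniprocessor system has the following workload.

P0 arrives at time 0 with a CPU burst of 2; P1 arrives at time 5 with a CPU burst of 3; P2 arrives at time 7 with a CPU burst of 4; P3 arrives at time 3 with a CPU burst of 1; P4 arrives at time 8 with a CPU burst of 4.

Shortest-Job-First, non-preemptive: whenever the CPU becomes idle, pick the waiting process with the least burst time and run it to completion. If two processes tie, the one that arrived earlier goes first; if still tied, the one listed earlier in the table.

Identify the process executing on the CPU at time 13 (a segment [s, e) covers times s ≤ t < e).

Schedule: | P0 0-2 | idle 2-3 | P3 3-4 | idle 4-5 | P1 5-8 | P2 8-12 | P4 12-16 |
Completion: P0=2  P1=8  P2=12  P3=4  P4=16

P4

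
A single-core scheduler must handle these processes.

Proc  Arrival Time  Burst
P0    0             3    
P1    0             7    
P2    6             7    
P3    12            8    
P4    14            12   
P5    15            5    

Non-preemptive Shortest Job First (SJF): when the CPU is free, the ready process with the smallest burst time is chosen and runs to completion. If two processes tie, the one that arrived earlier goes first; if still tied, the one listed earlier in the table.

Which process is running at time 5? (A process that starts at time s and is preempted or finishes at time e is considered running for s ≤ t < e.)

Timeline: | P0 0-3 | P1 3-10 | P2 10-17 | P5 17-22 | P3 22-30 | P4 30-42 |
Completion: P0=3  P1=10  P2=17  P3=30  P4=42  P5=22
Turnaround (C−A): P0=3  P1=10  P2=11  P3=18  P4=28  P5=7

P1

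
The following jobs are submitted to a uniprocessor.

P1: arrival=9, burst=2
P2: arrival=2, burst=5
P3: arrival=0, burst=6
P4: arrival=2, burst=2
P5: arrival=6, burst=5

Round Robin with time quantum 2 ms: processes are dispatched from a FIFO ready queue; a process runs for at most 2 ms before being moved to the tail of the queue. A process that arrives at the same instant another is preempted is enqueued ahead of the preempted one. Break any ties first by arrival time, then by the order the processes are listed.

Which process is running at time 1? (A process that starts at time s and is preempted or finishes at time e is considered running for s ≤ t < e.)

Gantt: | P3 0-2 | P2 2-4 | P4 4-6 | P3 6-8 | P2 8-10 | P5 10-12 | P3 12-14 | P1 14-16 | P2 16-17 | P5 17-20 |
Completion: P1=16  P2=17  P3=14  P4=6  P5=20

P3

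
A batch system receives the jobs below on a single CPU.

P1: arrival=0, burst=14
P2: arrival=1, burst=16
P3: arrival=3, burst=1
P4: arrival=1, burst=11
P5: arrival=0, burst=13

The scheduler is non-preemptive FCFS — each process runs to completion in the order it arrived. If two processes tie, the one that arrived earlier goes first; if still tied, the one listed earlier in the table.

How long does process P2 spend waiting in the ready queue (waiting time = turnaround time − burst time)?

26

Timeline: | P1 0-14 | P5 14-27 | P2 27-43 | P4 43-54 | P3 54-55 |
Completion: P1=14  P2=43  P3=55  P4=54  P5=27
Turnaround (C−A): P1=14  P2=42  P3=52  P4=53  P5=27
Waiting(P2) = turnaround − burst = 42 − 16 = 26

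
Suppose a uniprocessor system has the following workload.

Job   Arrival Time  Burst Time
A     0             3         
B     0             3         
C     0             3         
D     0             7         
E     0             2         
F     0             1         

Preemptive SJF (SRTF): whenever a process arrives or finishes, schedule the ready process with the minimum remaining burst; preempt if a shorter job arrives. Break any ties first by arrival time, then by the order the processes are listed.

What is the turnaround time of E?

3

Timeline: | F 0-1 | E 1-3 | A 3-6 | B 6-9 | C 9-12 | D 12-19 |
Completion: A=6  B=9  C=12  D=19  E=3  F=1
Turnaround (C−A): A=6  B=9  C=12  D=19  E=3  F=1
Turnaround(E) = completion − arrival = 3 − 0 = 3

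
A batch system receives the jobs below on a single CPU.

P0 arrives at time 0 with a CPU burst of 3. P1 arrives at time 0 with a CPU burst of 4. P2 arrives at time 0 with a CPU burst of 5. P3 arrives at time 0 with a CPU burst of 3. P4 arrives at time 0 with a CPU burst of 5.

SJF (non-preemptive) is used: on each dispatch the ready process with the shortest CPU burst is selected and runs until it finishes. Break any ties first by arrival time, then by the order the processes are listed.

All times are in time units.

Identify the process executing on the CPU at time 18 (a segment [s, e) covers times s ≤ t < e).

P4

Schedule: | P0 0-3 | P3 3-6 | P1 6-10 | P2 10-15 | P4 15-20 |
Completion: P0=3  P1=10  P2=15  P3=6  P4=20
Turnaround (C−A): P0=3  P1=10  P2=15  P3=6  P4=20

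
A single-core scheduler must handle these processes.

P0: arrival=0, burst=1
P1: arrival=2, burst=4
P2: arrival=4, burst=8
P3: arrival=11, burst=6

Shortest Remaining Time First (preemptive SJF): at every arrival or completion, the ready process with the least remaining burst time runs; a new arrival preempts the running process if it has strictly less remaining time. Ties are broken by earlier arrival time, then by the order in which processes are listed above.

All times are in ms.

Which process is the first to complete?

P0

Gantt: | P0 0-1 | idle 1-2 | P1 2-6 | P2 6-14 | P3 14-20 |
Completion: P0=1  P1=6  P2=14  P3=20
Turnaround (C−A): P0=1  P1=4  P2=10  P3=9
Finish order: P0 → P1 → P2 → P3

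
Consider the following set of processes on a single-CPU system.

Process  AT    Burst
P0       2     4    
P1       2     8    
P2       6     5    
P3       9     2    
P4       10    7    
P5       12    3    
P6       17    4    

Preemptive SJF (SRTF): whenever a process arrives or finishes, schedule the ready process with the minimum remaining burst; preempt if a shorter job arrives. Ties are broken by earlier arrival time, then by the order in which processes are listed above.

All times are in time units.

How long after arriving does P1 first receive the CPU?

Schedule: | idle 0-2 | P0 2-6 | P2 6-11 | P3 11-13 | P5 13-16 | P4 16-17 | P6 17-21 | P4 21-27 | P1 27-35 |
Completion: P0=6  P1=35  P2=11  P3=13  P4=27  P5=16  P6=21
Response(P1) = first start − arrival = 27 − 2 = 25

25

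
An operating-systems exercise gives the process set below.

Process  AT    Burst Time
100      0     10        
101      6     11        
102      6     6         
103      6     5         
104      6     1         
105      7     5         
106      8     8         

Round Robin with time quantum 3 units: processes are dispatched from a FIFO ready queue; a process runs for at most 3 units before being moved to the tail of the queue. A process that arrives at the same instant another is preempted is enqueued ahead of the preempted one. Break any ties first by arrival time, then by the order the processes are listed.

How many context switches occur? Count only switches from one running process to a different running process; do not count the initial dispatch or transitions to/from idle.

16

Schedule: | 100 0-6 | 101 6-9 | 102 9-12 | 103 12-15 | 104 15-16 | 100 16-19 | 105 19-22 | 106 22-25 | 101 25-28 | 102 28-31 | 103 31-33 | 100 33-34 | 105 34-36 | 106 36-39 | 101 39-42 | 106 42-44 | 101 44-46 |
Completion: 100=34  101=46  102=31  103=33  104=16  105=36  106=44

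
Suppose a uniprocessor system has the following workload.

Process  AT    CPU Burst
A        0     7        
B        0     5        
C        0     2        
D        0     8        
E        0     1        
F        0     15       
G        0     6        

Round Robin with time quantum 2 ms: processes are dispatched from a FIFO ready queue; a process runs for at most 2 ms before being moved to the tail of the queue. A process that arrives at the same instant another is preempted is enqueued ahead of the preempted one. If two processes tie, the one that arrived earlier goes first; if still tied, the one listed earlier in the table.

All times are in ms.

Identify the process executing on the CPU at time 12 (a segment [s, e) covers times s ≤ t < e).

G

Gantt: | A 0-2 | B 2-4 | C 4-6 | D 6-8 | E 8-9 | F 9-11 | G 11-13 | A 13-15 | B 15-17 | D 17-19 | F 19-21 | G 21-23 | A 23-25 | B 25-26 | D 26-28 | F 28-30 | G 30-32 | A 32-33 | D 33-35 | F 35-44 |
Completion: A=33  B=26  C=6  D=35  E=9  F=44  G=32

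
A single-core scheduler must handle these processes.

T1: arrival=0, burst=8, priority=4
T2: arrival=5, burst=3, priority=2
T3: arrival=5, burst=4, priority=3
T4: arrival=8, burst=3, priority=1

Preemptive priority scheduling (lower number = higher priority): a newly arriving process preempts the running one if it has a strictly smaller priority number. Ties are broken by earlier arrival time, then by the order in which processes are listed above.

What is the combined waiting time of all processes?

Timeline: | T1 0-5 | T2 5-8 | T4 8-11 | T3 11-15 | T1 15-18 |
Completion: T1=18  T2=8  T3=15  T4=11
Waiting = turnaround − burst: T1=10, T2=0, T3=6, T4=0
Total waiting = 10 + 0 + 6 + 0 = 16

16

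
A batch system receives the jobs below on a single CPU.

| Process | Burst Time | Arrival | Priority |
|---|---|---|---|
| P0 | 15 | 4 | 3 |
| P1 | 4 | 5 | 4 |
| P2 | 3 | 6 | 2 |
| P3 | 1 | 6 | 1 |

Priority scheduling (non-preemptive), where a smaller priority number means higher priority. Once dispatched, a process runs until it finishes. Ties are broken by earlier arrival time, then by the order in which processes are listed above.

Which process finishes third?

P2

Timeline: | idle 0-4 | P0 4-19 | P3 19-20 | P2 20-23 | P1 23-27 |
Completion: P0=19  P1=27  P2=23  P3=20
Finish order: P0 → P3 → P2 → P1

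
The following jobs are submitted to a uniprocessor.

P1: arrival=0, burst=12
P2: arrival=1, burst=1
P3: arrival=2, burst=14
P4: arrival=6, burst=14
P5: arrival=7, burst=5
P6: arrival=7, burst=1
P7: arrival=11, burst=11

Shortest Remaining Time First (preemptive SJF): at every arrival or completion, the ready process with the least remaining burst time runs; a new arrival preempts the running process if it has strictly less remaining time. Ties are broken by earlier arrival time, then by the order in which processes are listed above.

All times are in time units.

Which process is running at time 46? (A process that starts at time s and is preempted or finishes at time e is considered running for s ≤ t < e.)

P4

Gantt: | P1 0-1 | P2 1-2 | P1 2-7 | P6 7-8 | P5 8-13 | P1 13-19 | P7 19-30 | P3 30-44 | P4 44-58 |
Completion: P1=19  P2=2  P3=44  P4=58  P5=13  P6=8  P7=30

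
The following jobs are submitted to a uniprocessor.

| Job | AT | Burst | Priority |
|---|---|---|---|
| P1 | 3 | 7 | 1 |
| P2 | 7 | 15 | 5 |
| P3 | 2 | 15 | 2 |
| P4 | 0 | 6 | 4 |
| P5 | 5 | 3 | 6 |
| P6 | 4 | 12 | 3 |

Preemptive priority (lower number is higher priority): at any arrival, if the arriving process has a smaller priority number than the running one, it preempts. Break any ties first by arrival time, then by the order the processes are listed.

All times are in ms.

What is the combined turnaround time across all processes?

202

Schedule: | P4 0-2 | P3 2-3 | P1 3-10 | P3 10-24 | P6 24-36 | P4 36-40 | P2 40-55 | P5 55-58 |
Completion: P1=10  P2=55  P3=24  P4=40  P5=58  P6=36
Turnaround = completion − arrival: P1=7, P2=48, P3=22, P4=40, P5=53, P6=32
Total turnaround = 7 + 48 + 22 + 40 + 53 + 32 = 202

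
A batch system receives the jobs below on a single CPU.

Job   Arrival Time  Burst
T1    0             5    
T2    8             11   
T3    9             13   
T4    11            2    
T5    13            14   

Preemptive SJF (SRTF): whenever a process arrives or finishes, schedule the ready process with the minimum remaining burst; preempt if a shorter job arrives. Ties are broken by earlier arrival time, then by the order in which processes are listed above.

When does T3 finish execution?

34

Timeline: | T1 0-5 | idle 5-8 | T2 8-11 | T4 11-13 | T2 13-21 | T3 21-34 | T5 34-48 |
Completion: T1=5  T2=21  T3=34  T4=13  T5=48
Turnaround (C−A): T1=5  T2=13  T3=25  T4=2  T5=35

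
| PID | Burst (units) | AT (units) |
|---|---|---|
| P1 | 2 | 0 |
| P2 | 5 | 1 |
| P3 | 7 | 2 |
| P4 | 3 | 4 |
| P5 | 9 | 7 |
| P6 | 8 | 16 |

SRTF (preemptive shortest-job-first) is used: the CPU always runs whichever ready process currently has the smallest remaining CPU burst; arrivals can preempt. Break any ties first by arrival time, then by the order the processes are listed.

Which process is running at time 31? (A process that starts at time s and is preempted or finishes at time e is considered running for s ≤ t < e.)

Schedule: | P1 0-2 | P2 2-7 | P4 7-10 | P3 10-17 | P6 17-25 | P5 25-34 |
Completion: P1=2  P2=7  P3=17  P4=10  P5=34  P6=25

P5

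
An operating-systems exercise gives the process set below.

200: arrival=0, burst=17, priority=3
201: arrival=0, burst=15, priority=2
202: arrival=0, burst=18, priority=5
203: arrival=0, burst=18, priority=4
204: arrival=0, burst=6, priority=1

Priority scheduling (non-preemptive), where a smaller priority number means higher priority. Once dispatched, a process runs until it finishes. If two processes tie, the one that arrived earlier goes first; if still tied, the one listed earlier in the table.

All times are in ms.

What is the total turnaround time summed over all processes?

195

Schedule: | 204 0-6 | 201 6-21 | 200 21-38 | 203 38-56 | 202 56-74 |
Completion: 200=38  201=21  202=74  203=56  204=6
Turnaround = completion − arrival: 200=38, 201=21, 202=74, 203=56, 204=6
Total turnaround = 38 + 21 + 74 + 56 + 6 = 195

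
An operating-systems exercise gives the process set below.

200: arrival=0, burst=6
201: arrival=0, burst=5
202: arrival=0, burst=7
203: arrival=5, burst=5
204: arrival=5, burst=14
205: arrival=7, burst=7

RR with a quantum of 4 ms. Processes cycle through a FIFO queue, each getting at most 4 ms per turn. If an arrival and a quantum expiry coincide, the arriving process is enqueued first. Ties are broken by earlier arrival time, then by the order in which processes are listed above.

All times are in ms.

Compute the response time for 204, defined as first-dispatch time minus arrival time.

13

Gantt: | 200 0-4 | 201 4-8 | 202 8-12 | 200 12-14 | 203 14-18 | 204 18-22 | 205 22-26 | 201 26-27 | 202 27-30 | 203 30-31 | 204 31-35 | 205 35-38 | 204 38-44 |
Completion: 200=14  201=27  202=30  203=31  204=44  205=38
Turnaround (C−A): 200=14  201=27  202=30  203=26  204=39  205=31
Response(204) = first start − arrival = 18 − 5 = 13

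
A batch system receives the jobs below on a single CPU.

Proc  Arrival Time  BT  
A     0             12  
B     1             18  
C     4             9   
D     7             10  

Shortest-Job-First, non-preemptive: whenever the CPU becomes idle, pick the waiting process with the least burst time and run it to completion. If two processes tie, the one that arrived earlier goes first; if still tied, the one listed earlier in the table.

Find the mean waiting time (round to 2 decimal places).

Timeline: | A 0-12 | C 12-21 | D 21-31 | B 31-49 |
Completion: A=12  B=49  C=21  D=31
Waiting times: A=0, B=30, C=8, D=14
Average waiting = (0+30+8+14) / 4 = 52/4 = 13.00

13.00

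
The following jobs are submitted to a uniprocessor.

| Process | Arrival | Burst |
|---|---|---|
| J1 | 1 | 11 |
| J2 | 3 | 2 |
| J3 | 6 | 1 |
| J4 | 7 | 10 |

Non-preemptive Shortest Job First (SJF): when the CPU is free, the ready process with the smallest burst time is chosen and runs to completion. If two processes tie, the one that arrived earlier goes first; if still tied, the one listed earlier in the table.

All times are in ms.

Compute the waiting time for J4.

8

Gantt: | idle 0-1 | J1 1-12 | J3 12-13 | J2 13-15 | J4 15-25 |
Completion: J1=12  J2=15  J3=13  J4=25
Turnaround (C−A): J1=11  J2=12  J3=7  J4=18
Waiting(J4) = turnaround − burst = 18 − 10 = 8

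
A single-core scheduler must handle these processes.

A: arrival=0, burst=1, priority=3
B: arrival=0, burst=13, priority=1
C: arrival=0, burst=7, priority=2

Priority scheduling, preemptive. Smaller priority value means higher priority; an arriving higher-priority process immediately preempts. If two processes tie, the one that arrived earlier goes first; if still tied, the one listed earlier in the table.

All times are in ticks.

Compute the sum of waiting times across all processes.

Gantt: | B 0-13 | C 13-20 | A 20-21 |
Completion: A=21  B=13  C=20
Turnaround (C−A): A=21  B=13  C=20
Waiting = turnaround − burst: A=20, B=0, C=13
Total waiting = 20 + 0 + 13 = 33

33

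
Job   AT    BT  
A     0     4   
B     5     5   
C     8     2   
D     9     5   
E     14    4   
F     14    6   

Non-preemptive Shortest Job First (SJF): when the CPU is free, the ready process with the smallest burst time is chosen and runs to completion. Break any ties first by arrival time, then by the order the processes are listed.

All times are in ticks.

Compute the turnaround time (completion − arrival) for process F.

13

Timeline: | A 0-4 | idle 4-5 | B 5-10 | C 10-12 | D 12-17 | E 17-21 | F 21-27 |
Completion: A=4  B=10  C=12  D=17  E=21  F=27
Turnaround (C−A): A=4  B=5  C=4  D=8  E=7  F=13
Turnaround(F) = completion − arrival = 27 − 14 = 13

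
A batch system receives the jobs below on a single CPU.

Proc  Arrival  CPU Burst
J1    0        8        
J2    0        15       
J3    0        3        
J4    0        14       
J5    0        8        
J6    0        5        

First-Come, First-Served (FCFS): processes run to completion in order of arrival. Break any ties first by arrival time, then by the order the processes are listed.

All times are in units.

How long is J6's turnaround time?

53

Timeline: | J1 0-8 | J2 8-23 | J3 23-26 | J4 26-40 | J5 40-48 | J6 48-53 |
Completion: J1=8  J2=23  J3=26  J4=40  J5=48  J6=53
Turnaround(J6) = completion − arrival = 53 − 0 = 53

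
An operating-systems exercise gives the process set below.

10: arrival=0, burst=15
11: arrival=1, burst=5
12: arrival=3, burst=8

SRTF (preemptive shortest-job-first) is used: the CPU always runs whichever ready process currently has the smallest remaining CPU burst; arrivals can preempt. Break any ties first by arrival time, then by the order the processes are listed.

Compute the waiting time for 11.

0

Timeline: | 10 0-1 | 11 1-6 | 12 6-14 | 10 14-28 |
Completion: 10=28  11=6  12=14
Turnaround (C−A): 10=28  11=5  12=11
Waiting(11) = turnaround − burst = 5 − 5 = 0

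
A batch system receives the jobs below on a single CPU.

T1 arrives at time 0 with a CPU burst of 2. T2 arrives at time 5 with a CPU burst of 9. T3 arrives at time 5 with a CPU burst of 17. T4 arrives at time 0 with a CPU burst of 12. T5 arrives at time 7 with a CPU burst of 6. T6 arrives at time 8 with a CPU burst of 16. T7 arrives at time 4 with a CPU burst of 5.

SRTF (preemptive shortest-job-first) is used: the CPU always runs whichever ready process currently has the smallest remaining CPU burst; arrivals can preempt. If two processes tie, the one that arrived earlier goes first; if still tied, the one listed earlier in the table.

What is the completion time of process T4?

34

Gantt: | T1 0-2 | T4 2-4 | T7 4-9 | T5 9-15 | T2 15-24 | T4 24-34 | T6 34-50 | T3 50-67 |
Completion: T1=2  T2=24  T3=67  T4=34  T5=15  T6=50  T7=9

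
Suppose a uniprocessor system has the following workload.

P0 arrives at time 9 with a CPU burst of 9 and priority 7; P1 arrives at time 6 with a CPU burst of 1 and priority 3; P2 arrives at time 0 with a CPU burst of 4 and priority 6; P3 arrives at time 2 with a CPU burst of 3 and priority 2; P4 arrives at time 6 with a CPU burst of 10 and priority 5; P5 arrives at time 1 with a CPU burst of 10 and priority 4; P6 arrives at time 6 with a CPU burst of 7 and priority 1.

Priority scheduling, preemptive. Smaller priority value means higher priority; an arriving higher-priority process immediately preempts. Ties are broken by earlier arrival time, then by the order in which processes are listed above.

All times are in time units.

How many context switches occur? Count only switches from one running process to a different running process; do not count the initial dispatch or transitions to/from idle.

9

Timeline: | P2 0-1 | P5 1-2 | P3 2-5 | P5 5-6 | P6 6-13 | P1 13-14 | P5 14-22 | P4 22-32 | P2 32-35 | P0 35-44 |
Completion: P0=44  P1=14  P2=35  P3=5  P4=32  P5=22  P6=13
Turnaround (C−A): P0=35  P1=8  P2=35  P3=3  P4=26  P5=21  P6=7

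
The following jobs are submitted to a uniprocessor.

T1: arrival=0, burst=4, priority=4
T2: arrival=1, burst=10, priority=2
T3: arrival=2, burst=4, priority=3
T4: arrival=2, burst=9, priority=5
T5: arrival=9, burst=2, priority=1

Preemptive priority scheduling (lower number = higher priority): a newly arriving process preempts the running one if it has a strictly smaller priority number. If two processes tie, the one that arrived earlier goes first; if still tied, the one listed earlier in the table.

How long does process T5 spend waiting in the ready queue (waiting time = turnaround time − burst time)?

0

Gantt: | T1 0-1 | T2 1-9 | T5 9-11 | T2 11-13 | T3 13-17 | T1 17-20 | T4 20-29 |
Completion: T1=20  T2=13  T3=17  T4=29  T5=11
Turnaround (C−A): T1=20  T2=12  T3=15  T4=27  T5=2
Waiting(T5) = turnaround − burst = 2 − 2 = 0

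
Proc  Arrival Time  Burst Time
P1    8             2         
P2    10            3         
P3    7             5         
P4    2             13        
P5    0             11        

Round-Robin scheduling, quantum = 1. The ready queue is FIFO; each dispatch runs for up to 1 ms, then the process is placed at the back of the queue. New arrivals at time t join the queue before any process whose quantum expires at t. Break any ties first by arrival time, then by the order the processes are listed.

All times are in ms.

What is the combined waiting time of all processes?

Schedule: | P5 0-2 | P4 2-3 | P5 3-4 | P4 4-5 | P5 5-6 | P4 6-7 | P5 7-8 | P3 8-9 | P4 9-10 | P1 10-11 | P5 11-12 | P3 12-13 | P2 13-14 | P4 14-15 | P1 15-16 | P5 16-17 | P3 17-18 | P2 18-19 | P4 19-20 | P5 20-21 | P3 21-22 | P2 22-23 | P4 23-24 | P5 24-25 | P3 25-26 | P4 26-27 | P5 27-28 | P4 28-29 | P5 29-30 | P4 30-34 |
Completion: P1=16  P2=23  P3=26  P4=34  P5=30
Waiting = turnaround − burst: P1=6, P2=10, P3=14, P4=19, P5=19
Total waiting = 6 + 10 + 14 + 19 + 19 = 68

68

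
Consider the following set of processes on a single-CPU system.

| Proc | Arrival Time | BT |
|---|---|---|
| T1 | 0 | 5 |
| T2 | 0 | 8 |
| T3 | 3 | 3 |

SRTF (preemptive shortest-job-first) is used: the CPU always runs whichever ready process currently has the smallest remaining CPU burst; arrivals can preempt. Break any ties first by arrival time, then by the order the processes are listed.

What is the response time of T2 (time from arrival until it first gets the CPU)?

Timeline: | T1 0-5 | T3 5-8 | T2 8-16 |
Completion: T1=5  T2=16  T3=8
Response(T2) = first start − arrival = 8 − 0 = 8

8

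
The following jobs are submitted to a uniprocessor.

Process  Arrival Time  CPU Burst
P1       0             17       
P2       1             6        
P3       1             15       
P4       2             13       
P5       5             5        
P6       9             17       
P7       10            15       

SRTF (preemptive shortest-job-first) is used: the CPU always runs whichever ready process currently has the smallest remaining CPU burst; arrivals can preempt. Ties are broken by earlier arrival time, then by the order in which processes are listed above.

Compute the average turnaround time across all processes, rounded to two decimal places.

38.57

Gantt: | P1 0-1 | P2 1-7 | P5 7-12 | P4 12-25 | P3 25-40 | P7 40-55 | P1 55-71 | P6 71-88 |
Completion: P1=71  P2=7  P3=40  P4=25  P5=12  P6=88  P7=55
Turnaround (C−A): P1=71  P2=6  P3=39  P4=23  P5=7  P6=79  P7=45
Turnaround times: P1=71, P2=6, P3=39, P4=23, P5=7, P6=79, P7=45
Average turnaround = (71+6+39+23+7+79+45) / 7 = 270/7 = 38.57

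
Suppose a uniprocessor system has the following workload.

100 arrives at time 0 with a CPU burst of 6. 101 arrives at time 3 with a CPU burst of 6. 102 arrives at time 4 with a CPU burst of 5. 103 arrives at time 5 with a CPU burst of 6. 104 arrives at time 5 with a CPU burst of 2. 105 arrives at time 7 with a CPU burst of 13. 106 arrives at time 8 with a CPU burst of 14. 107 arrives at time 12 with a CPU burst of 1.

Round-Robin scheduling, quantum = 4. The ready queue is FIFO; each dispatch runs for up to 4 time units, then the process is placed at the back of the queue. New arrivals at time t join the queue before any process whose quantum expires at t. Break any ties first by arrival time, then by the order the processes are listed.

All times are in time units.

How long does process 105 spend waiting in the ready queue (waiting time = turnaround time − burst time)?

31

Timeline: | 100 0-4 | 101 4-8 | 102 8-12 | 100 12-14 | 103 14-18 | 104 18-20 | 105 20-24 | 106 24-28 | 101 28-30 | 107 30-31 | 102 31-32 | 103 32-34 | 105 34-38 | 106 38-42 | 105 42-46 | 106 46-50 | 105 50-51 | 106 51-53 |
Completion: 100=14  101=30  102=32  103=34  104=20  105=51  106=53  107=31
Waiting(105) = turnaround − burst = 44 − 13 = 31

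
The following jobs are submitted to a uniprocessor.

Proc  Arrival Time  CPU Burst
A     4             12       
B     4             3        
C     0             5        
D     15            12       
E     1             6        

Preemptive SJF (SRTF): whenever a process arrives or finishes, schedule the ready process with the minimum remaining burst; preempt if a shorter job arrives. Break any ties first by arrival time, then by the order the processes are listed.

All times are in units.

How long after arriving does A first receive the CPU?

Timeline: | C 0-5 | B 5-8 | E 8-14 | A 14-26 | D 26-38 |
Completion: A=26  B=8  C=5  D=38  E=14
Response(A) = first start − arrival = 14 − 4 = 10

10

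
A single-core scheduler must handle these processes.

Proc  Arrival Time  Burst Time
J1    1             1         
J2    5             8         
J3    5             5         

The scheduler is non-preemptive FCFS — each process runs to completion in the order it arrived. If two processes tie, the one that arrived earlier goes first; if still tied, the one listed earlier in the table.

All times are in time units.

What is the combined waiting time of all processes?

8

Timeline: | idle 0-1 | J1 1-2 | idle 2-5 | J2 5-13 | J3 13-18 |
Completion: J1=2  J2=13  J3=18
Waiting = turnaround − burst: J1=0, J2=0, J3=8
Total waiting = 0 + 0 + 8 = 8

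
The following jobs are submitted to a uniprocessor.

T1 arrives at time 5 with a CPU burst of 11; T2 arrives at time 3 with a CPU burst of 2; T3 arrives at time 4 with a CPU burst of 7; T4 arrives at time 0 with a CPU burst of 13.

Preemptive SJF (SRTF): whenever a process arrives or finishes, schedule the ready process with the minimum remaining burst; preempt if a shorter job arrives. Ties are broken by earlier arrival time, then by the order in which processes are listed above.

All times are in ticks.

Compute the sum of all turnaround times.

60

Gantt: | T4 0-3 | T2 3-5 | T3 5-12 | T4 12-22 | T1 22-33 |
Completion: T1=33  T2=5  T3=12  T4=22
Turnaround (C−A): T1=28  T2=2  T3=8  T4=22
Turnaround = completion − arrival: T1=28, T2=2, T3=8, T4=22
Total turnaround = 28 + 2 + 8 + 22 = 60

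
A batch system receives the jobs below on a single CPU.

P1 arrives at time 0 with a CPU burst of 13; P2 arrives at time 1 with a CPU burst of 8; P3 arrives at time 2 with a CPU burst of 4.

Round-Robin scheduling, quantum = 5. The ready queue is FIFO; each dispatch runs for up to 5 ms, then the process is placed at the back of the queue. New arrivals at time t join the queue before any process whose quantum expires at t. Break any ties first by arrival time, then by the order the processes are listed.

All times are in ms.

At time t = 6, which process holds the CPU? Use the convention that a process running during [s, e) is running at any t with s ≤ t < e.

P2

Schedule: | P1 0-5 | P2 5-10 | P3 10-14 | P1 14-19 | P2 19-22 | P1 22-25 |
Completion: P1=25  P2=22  P3=14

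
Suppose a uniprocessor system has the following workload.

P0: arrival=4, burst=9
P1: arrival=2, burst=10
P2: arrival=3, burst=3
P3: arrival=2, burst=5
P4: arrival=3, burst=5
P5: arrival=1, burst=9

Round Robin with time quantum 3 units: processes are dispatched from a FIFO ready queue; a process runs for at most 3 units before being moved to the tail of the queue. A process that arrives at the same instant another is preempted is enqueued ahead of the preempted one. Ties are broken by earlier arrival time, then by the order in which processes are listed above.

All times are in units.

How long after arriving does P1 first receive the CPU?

Schedule: | idle 0-1 | P5 1-4 | P1 4-7 | P3 7-10 | P2 10-13 | P4 13-16 | P0 16-19 | P5 19-22 | P1 22-25 | P3 25-27 | P4 27-29 | P0 29-32 | P5 32-35 | P1 35-38 | P0 38-41 | P1 41-42 |
Completion: P0=41  P1=42  P2=13  P3=27  P4=29  P5=35
Turnaround (C−A): P0=37  P1=40  P2=10  P3=25  P4=26  P5=34
Response(P1) = first start − arrival = 4 − 2 = 2

2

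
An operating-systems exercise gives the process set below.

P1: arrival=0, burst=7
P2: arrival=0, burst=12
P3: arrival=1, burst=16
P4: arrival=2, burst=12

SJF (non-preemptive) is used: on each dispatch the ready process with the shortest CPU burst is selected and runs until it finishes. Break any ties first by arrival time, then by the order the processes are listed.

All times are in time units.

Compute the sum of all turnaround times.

101

Timeline: | P1 0-7 | P2 7-19 | P4 19-31 | P3 31-47 |
Completion: P1=7  P2=19  P3=47  P4=31
Turnaround (C−A): P1=7  P2=19  P3=46  P4=29
Turnaround = completion − arrival: P1=7, P2=19, P3=46, P4=29
Total turnaround = 7 + 19 + 46 + 29 = 101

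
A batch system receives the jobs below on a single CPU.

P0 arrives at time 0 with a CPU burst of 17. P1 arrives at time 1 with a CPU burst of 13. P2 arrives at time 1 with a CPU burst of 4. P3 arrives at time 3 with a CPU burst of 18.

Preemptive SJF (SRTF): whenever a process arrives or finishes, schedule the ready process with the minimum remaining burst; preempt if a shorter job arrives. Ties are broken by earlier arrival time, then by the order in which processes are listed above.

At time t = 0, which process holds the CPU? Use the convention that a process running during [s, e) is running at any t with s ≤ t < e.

P0

Schedule: | P0 0-1 | P2 1-5 | P1 5-18 | P0 18-34 | P3 34-52 |
Completion: P0=34  P1=18  P2=5  P3=52
Turnaround (C−A): P0=34  P1=17  P2=4  P3=49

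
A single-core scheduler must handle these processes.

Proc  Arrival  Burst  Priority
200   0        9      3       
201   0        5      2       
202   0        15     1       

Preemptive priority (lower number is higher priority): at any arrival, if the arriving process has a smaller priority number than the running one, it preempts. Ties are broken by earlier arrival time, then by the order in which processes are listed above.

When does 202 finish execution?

15

Timeline: | 202 0-15 | 201 15-20 | 200 20-29 |
Completion: 200=29  201=20  202=15
Turnaround (C−A): 200=29  201=20  202=15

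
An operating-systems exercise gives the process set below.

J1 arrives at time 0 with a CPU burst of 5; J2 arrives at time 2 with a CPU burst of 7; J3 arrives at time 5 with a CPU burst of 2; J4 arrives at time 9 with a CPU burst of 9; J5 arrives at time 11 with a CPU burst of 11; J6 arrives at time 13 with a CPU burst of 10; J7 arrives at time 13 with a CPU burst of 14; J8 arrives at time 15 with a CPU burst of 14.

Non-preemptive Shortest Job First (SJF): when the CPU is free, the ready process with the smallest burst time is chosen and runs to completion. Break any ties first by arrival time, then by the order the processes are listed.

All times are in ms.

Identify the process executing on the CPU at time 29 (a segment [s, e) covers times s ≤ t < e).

Schedule: | J1 0-5 | J3 5-7 | J2 7-14 | J4 14-23 | J6 23-33 | J5 33-44 | J7 44-58 | J8 58-72 |
Completion: J1=5  J2=14  J3=7  J4=23  J5=44  J6=33  J7=58  J8=72

J6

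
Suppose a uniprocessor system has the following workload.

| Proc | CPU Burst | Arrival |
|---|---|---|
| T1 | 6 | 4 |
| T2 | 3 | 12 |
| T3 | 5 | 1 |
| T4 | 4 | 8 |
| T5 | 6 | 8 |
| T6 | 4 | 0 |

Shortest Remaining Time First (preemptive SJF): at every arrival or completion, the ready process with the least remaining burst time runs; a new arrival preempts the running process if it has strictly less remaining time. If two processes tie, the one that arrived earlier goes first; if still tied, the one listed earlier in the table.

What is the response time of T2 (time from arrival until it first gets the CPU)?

Gantt: | T6 0-4 | T3 4-9 | T4 9-13 | T2 13-16 | T1 16-22 | T5 22-28 |
Completion: T1=22  T2=16  T3=9  T4=13  T5=28  T6=4
Turnaround (C−A): T1=18  T2=4  T3=8  T4=5  T5=20  T6=4
Response(T2) = first start − arrival = 13 − 12 = 1

1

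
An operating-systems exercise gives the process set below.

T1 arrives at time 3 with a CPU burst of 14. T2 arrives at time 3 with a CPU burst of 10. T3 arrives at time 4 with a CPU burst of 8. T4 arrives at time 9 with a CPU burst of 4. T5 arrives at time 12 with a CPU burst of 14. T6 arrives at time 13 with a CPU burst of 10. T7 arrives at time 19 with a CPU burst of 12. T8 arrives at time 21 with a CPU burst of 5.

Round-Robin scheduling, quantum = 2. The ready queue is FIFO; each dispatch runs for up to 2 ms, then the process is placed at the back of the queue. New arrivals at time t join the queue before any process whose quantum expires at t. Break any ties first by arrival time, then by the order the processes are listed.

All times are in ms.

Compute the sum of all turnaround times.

Timeline: | idle 0-3 | T1 3-5 | T2 5-7 | T3 7-9 | T1 9-11 | T2 11-13 | T4 13-15 | T3 15-17 | T1 17-19 | T5 19-21 | T6 21-23 | T2 23-25 | T4 25-27 | T3 27-29 | T7 29-31 | T1 31-33 | T8 33-35 | T5 35-37 | T6 37-39 | T2 39-41 | T3 41-43 | T7 43-45 | T1 45-47 | T8 47-49 | T5 49-51 | T6 51-53 | T2 53-55 | T7 55-57 | T1 57-59 | T8 59-60 | T5 60-62 | T6 62-64 | T7 64-66 | T1 66-68 | T5 68-70 | T6 70-72 | T7 72-74 | T5 74-76 | T7 76-78 | T5 78-80 |
Completion: T1=68  T2=55  T3=43  T4=27  T5=80  T6=72  T7=78  T8=60
Turnaround (C−A): T1=65  T2=52  T3=39  T4=18  T5=68  T6=59  T7=59  T8=39
Turnaround = completion − arrival: T1=65, T2=52, T3=39, T4=18, T5=68, T6=59, T7=59, T8=39
Total turnaround = 65 + 52 + 39 + 18 + 68 + 59 + 59 + 39 = 399

399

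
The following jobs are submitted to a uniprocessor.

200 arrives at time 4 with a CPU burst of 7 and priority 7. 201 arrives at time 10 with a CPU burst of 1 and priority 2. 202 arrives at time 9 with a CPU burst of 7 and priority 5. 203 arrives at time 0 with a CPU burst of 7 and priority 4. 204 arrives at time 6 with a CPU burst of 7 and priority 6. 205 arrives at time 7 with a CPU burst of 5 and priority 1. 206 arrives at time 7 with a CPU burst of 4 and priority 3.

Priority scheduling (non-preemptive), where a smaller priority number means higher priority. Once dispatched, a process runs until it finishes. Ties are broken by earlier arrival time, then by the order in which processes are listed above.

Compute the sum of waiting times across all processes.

61

Schedule: | 203 0-7 | 205 7-12 | 201 12-13 | 206 13-17 | 202 17-24 | 204 24-31 | 200 31-38 |
Completion: 200=38  201=13  202=24  203=7  204=31  205=12  206=17
Waiting = turnaround − burst: 200=27, 201=2, 202=8, 203=0, 204=18, 205=0, 206=6
Total waiting = 27 + 2 + 8 + 0 + 18 + 0 + 6 = 61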